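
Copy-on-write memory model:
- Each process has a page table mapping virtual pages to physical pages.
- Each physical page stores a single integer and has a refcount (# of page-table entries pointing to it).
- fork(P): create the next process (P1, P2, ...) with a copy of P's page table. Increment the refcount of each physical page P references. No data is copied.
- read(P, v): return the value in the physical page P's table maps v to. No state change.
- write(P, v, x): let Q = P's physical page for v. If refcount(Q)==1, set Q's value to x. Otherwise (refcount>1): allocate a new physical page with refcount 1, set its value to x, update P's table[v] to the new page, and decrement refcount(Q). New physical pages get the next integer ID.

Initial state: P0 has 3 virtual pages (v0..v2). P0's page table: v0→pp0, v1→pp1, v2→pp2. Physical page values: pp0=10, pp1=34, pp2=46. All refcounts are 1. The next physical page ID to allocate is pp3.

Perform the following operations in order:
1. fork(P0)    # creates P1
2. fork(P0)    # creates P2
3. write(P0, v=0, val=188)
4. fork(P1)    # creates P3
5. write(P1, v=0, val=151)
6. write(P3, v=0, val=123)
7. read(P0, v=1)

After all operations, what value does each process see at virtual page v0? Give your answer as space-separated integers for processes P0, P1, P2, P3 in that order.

Op 1: fork(P0) -> P1. 3 ppages; refcounts: pp0:2 pp1:2 pp2:2
Op 2: fork(P0) -> P2. 3 ppages; refcounts: pp0:3 pp1:3 pp2:3
Op 3: write(P0, v0, 188). refcount(pp0)=3>1 -> COPY to pp3. 4 ppages; refcounts: pp0:2 pp1:3 pp2:3 pp3:1
Op 4: fork(P1) -> P3. 4 ppages; refcounts: pp0:3 pp1:4 pp2:4 pp3:1
Op 5: write(P1, v0, 151). refcount(pp0)=3>1 -> COPY to pp4. 5 ppages; refcounts: pp0:2 pp1:4 pp2:4 pp3:1 pp4:1
Op 6: write(P3, v0, 123). refcount(pp0)=2>1 -> COPY to pp5. 6 ppages; refcounts: pp0:1 pp1:4 pp2:4 pp3:1 pp4:1 pp5:1
Op 7: read(P0, v1) -> 34. No state change.
P0: v0 -> pp3 = 188
P1: v0 -> pp4 = 151
P2: v0 -> pp0 = 10
P3: v0 -> pp5 = 123

Answer: 188 151 10 123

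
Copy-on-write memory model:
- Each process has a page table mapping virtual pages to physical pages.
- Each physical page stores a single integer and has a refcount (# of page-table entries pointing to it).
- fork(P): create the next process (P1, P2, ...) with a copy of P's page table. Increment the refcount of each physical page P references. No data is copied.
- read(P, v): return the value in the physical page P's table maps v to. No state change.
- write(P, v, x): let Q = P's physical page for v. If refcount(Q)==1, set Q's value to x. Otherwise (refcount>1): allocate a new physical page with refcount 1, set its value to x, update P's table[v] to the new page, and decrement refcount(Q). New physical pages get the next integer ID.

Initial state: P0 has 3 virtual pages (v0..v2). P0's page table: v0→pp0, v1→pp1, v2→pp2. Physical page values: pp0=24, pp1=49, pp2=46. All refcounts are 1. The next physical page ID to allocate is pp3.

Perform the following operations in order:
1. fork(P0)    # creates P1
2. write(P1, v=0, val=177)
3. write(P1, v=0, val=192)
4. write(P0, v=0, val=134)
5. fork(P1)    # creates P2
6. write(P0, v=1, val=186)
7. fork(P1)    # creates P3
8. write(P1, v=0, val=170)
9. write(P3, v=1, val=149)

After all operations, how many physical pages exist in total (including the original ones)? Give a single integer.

Op 1: fork(P0) -> P1. 3 ppages; refcounts: pp0:2 pp1:2 pp2:2
Op 2: write(P1, v0, 177). refcount(pp0)=2>1 -> COPY to pp3. 4 ppages; refcounts: pp0:1 pp1:2 pp2:2 pp3:1
Op 3: write(P1, v0, 192). refcount(pp3)=1 -> write in place. 4 ppages; refcounts: pp0:1 pp1:2 pp2:2 pp3:1
Op 4: write(P0, v0, 134). refcount(pp0)=1 -> write in place. 4 ppages; refcounts: pp0:1 pp1:2 pp2:2 pp3:1
Op 5: fork(P1) -> P2. 4 ppages; refcounts: pp0:1 pp1:3 pp2:3 pp3:2
Op 6: write(P0, v1, 186). refcount(pp1)=3>1 -> COPY to pp4. 5 ppages; refcounts: pp0:1 pp1:2 pp2:3 pp3:2 pp4:1
Op 7: fork(P1) -> P3. 5 ppages; refcounts: pp0:1 pp1:3 pp2:4 pp3:3 pp4:1
Op 8: write(P1, v0, 170). refcount(pp3)=3>1 -> COPY to pp5. 6 ppages; refcounts: pp0:1 pp1:3 pp2:4 pp3:2 pp4:1 pp5:1
Op 9: write(P3, v1, 149). refcount(pp1)=3>1 -> COPY to pp6. 7 ppages; refcounts: pp0:1 pp1:2 pp2:4 pp3:2 pp4:1 pp5:1 pp6:1

Answer: 7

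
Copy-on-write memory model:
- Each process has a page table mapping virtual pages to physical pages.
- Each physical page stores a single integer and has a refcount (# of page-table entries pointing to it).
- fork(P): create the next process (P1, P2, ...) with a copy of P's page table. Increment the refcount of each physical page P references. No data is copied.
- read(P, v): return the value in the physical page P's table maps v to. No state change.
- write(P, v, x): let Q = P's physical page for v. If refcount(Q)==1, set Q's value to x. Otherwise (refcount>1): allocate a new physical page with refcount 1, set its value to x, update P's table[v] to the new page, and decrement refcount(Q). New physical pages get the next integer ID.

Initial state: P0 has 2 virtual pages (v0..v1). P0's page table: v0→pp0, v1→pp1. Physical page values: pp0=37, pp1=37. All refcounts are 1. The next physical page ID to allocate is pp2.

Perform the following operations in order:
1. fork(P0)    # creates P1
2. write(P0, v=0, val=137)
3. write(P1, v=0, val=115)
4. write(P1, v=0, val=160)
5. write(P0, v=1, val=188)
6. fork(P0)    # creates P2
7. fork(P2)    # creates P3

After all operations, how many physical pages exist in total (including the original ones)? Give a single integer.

Answer: 4

Derivation:
Op 1: fork(P0) -> P1. 2 ppages; refcounts: pp0:2 pp1:2
Op 2: write(P0, v0, 137). refcount(pp0)=2>1 -> COPY to pp2. 3 ppages; refcounts: pp0:1 pp1:2 pp2:1
Op 3: write(P1, v0, 115). refcount(pp0)=1 -> write in place. 3 ppages; refcounts: pp0:1 pp1:2 pp2:1
Op 4: write(P1, v0, 160). refcount(pp0)=1 -> write in place. 3 ppages; refcounts: pp0:1 pp1:2 pp2:1
Op 5: write(P0, v1, 188). refcount(pp1)=2>1 -> COPY to pp3. 4 ppages; refcounts: pp0:1 pp1:1 pp2:1 pp3:1
Op 6: fork(P0) -> P2. 4 ppages; refcounts: pp0:1 pp1:1 pp2:2 pp3:2
Op 7: fork(P2) -> P3. 4 ppages; refcounts: pp0:1 pp1:1 pp2:3 pp3:3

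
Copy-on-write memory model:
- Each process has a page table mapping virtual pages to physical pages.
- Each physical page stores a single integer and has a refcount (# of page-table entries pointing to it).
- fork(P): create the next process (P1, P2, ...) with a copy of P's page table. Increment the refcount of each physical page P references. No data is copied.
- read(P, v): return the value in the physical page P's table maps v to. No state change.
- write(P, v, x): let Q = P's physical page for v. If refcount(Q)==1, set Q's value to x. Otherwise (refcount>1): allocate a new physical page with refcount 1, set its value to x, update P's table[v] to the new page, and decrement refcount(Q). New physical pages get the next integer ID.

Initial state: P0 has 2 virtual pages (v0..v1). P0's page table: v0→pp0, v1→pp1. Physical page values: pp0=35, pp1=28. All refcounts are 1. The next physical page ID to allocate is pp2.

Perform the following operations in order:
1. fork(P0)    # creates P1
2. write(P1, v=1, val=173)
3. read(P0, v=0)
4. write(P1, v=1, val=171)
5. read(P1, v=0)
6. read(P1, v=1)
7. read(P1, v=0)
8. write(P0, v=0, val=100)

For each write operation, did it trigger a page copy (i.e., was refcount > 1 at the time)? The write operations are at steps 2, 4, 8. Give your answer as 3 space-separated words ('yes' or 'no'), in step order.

Op 1: fork(P0) -> P1. 2 ppages; refcounts: pp0:2 pp1:2
Op 2: write(P1, v1, 173). refcount(pp1)=2>1 -> COPY to pp2. 3 ppages; refcounts: pp0:2 pp1:1 pp2:1
Op 3: read(P0, v0) -> 35. No state change.
Op 4: write(P1, v1, 171). refcount(pp2)=1 -> write in place. 3 ppages; refcounts: pp0:2 pp1:1 pp2:1
Op 5: read(P1, v0) -> 35. No state change.
Op 6: read(P1, v1) -> 171. No state change.
Op 7: read(P1, v0) -> 35. No state change.
Op 8: write(P0, v0, 100). refcount(pp0)=2>1 -> COPY to pp3. 4 ppages; refcounts: pp0:1 pp1:1 pp2:1 pp3:1

yes no yes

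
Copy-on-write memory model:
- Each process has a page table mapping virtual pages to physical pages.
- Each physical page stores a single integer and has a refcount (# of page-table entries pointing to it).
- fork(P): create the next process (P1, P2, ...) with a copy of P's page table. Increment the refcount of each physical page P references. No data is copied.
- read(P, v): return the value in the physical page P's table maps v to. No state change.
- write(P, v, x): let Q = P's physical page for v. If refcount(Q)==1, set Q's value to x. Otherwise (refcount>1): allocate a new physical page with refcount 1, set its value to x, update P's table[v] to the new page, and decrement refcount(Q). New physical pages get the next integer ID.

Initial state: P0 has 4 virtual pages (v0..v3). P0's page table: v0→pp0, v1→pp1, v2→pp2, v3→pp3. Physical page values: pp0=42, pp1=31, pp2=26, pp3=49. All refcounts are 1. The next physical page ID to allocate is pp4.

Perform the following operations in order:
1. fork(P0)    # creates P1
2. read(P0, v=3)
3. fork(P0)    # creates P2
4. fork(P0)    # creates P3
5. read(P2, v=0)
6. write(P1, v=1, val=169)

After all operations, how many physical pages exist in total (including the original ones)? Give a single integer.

Answer: 5

Derivation:
Op 1: fork(P0) -> P1. 4 ppages; refcounts: pp0:2 pp1:2 pp2:2 pp3:2
Op 2: read(P0, v3) -> 49. No state change.
Op 3: fork(P0) -> P2. 4 ppages; refcounts: pp0:3 pp1:3 pp2:3 pp3:3
Op 4: fork(P0) -> P3. 4 ppages; refcounts: pp0:4 pp1:4 pp2:4 pp3:4
Op 5: read(P2, v0) -> 42. No state change.
Op 6: write(P1, v1, 169). refcount(pp1)=4>1 -> COPY to pp4. 5 ppages; refcounts: pp0:4 pp1:3 pp2:4 pp3:4 pp4:1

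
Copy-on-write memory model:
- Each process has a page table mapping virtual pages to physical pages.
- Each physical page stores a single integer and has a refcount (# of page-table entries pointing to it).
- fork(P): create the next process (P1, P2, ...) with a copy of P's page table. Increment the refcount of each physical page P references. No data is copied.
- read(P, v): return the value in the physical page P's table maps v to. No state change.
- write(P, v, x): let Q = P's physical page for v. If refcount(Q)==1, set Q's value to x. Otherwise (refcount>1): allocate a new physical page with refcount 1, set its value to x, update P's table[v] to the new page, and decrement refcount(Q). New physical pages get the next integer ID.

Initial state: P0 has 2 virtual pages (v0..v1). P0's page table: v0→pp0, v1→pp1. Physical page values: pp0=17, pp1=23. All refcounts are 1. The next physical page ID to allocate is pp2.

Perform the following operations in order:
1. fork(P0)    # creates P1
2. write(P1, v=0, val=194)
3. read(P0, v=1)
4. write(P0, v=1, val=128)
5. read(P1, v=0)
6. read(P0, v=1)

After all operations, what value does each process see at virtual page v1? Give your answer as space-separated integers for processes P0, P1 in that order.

Op 1: fork(P0) -> P1. 2 ppages; refcounts: pp0:2 pp1:2
Op 2: write(P1, v0, 194). refcount(pp0)=2>1 -> COPY to pp2. 3 ppages; refcounts: pp0:1 pp1:2 pp2:1
Op 3: read(P0, v1) -> 23. No state change.
Op 4: write(P0, v1, 128). refcount(pp1)=2>1 -> COPY to pp3. 4 ppages; refcounts: pp0:1 pp1:1 pp2:1 pp3:1
Op 5: read(P1, v0) -> 194. No state change.
Op 6: read(P0, v1) -> 128. No state change.
P0: v1 -> pp3 = 128
P1: v1 -> pp1 = 23

Answer: 128 23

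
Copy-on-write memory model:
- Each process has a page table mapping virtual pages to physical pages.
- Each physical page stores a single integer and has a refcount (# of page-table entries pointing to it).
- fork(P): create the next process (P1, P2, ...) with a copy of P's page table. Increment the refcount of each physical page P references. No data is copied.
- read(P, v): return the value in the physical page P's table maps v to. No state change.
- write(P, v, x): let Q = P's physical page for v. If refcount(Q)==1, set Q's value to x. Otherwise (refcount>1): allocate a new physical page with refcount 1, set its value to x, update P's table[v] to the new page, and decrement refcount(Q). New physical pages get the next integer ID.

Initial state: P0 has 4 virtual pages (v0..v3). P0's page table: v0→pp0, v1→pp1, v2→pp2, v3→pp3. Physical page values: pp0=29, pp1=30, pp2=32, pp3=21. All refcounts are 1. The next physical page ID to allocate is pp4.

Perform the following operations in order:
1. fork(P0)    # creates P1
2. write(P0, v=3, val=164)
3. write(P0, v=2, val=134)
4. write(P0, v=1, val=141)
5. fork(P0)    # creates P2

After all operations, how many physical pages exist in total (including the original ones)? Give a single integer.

Op 1: fork(P0) -> P1. 4 ppages; refcounts: pp0:2 pp1:2 pp2:2 pp3:2
Op 2: write(P0, v3, 164). refcount(pp3)=2>1 -> COPY to pp4. 5 ppages; refcounts: pp0:2 pp1:2 pp2:2 pp3:1 pp4:1
Op 3: write(P0, v2, 134). refcount(pp2)=2>1 -> COPY to pp5. 6 ppages; refcounts: pp0:2 pp1:2 pp2:1 pp3:1 pp4:1 pp5:1
Op 4: write(P0, v1, 141). refcount(pp1)=2>1 -> COPY to pp6. 7 ppages; refcounts: pp0:2 pp1:1 pp2:1 pp3:1 pp4:1 pp5:1 pp6:1
Op 5: fork(P0) -> P2. 7 ppages; refcounts: pp0:3 pp1:1 pp2:1 pp3:1 pp4:2 pp5:2 pp6:2

Answer: 7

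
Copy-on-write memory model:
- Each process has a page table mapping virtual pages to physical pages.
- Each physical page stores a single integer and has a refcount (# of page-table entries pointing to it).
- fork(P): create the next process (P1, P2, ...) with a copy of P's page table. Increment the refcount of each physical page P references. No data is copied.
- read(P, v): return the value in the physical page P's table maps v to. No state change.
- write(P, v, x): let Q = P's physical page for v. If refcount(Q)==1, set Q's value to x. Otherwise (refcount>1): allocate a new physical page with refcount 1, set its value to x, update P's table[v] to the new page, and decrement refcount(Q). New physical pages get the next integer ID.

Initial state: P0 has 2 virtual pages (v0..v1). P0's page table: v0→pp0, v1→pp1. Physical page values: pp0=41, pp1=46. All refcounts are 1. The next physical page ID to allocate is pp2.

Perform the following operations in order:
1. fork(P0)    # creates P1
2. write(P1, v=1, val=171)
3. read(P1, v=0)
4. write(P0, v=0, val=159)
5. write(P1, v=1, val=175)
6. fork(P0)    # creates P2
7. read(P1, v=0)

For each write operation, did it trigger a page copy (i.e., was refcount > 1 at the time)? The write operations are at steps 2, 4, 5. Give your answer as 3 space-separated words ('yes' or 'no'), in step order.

Op 1: fork(P0) -> P1. 2 ppages; refcounts: pp0:2 pp1:2
Op 2: write(P1, v1, 171). refcount(pp1)=2>1 -> COPY to pp2. 3 ppages; refcounts: pp0:2 pp1:1 pp2:1
Op 3: read(P1, v0) -> 41. No state change.
Op 4: write(P0, v0, 159). refcount(pp0)=2>1 -> COPY to pp3. 4 ppages; refcounts: pp0:1 pp1:1 pp2:1 pp3:1
Op 5: write(P1, v1, 175). refcount(pp2)=1 -> write in place. 4 ppages; refcounts: pp0:1 pp1:1 pp2:1 pp3:1
Op 6: fork(P0) -> P2. 4 ppages; refcounts: pp0:1 pp1:2 pp2:1 pp3:2
Op 7: read(P1, v0) -> 41. No state change.

yes yes no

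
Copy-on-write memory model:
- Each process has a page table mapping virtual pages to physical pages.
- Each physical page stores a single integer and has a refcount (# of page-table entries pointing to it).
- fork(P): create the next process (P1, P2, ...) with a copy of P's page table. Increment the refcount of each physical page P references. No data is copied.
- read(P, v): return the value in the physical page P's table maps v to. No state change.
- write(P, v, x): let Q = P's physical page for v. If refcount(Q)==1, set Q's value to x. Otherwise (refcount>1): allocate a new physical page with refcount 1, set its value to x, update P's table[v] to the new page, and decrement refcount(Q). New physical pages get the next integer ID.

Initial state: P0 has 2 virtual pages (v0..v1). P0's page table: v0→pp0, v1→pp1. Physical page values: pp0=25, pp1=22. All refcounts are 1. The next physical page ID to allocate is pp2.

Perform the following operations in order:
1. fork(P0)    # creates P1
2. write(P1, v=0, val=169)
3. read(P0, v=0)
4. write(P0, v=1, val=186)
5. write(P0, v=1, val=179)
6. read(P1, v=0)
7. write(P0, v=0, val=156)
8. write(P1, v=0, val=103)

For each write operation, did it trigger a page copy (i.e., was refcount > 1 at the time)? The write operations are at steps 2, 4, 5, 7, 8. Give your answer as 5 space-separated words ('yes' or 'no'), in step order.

Op 1: fork(P0) -> P1. 2 ppages; refcounts: pp0:2 pp1:2
Op 2: write(P1, v0, 169). refcount(pp0)=2>1 -> COPY to pp2. 3 ppages; refcounts: pp0:1 pp1:2 pp2:1
Op 3: read(P0, v0) -> 25. No state change.
Op 4: write(P0, v1, 186). refcount(pp1)=2>1 -> COPY to pp3. 4 ppages; refcounts: pp0:1 pp1:1 pp2:1 pp3:1
Op 5: write(P0, v1, 179). refcount(pp3)=1 -> write in place. 4 ppages; refcounts: pp0:1 pp1:1 pp2:1 pp3:1
Op 6: read(P1, v0) -> 169. No state change.
Op 7: write(P0, v0, 156). refcount(pp0)=1 -> write in place. 4 ppages; refcounts: pp0:1 pp1:1 pp2:1 pp3:1
Op 8: write(P1, v0, 103). refcount(pp2)=1 -> write in place. 4 ppages; refcounts: pp0:1 pp1:1 pp2:1 pp3:1

yes yes no no no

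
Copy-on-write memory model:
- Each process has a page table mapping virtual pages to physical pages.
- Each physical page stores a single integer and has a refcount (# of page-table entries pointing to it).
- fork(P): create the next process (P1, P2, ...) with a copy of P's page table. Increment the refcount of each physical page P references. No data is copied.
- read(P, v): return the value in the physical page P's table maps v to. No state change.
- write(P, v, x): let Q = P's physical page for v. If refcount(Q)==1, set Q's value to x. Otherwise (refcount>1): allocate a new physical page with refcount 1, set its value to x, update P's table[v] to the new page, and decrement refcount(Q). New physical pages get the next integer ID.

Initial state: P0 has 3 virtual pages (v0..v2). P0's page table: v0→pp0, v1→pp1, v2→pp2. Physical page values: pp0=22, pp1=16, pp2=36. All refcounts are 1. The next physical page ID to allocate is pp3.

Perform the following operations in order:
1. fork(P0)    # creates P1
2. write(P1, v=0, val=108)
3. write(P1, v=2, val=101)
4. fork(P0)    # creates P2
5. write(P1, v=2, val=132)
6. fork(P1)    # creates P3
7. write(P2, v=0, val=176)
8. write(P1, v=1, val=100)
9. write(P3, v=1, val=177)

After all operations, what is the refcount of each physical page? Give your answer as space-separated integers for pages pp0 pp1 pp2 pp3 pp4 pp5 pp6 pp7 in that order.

Op 1: fork(P0) -> P1. 3 ppages; refcounts: pp0:2 pp1:2 pp2:2
Op 2: write(P1, v0, 108). refcount(pp0)=2>1 -> COPY to pp3. 4 ppages; refcounts: pp0:1 pp1:2 pp2:2 pp3:1
Op 3: write(P1, v2, 101). refcount(pp2)=2>1 -> COPY to pp4. 5 ppages; refcounts: pp0:1 pp1:2 pp2:1 pp3:1 pp4:1
Op 4: fork(P0) -> P2. 5 ppages; refcounts: pp0:2 pp1:3 pp2:2 pp3:1 pp4:1
Op 5: write(P1, v2, 132). refcount(pp4)=1 -> write in place. 5 ppages; refcounts: pp0:2 pp1:3 pp2:2 pp3:1 pp4:1
Op 6: fork(P1) -> P3. 5 ppages; refcounts: pp0:2 pp1:4 pp2:2 pp3:2 pp4:2
Op 7: write(P2, v0, 176). refcount(pp0)=2>1 -> COPY to pp5. 6 ppages; refcounts: pp0:1 pp1:4 pp2:2 pp3:2 pp4:2 pp5:1
Op 8: write(P1, v1, 100). refcount(pp1)=4>1 -> COPY to pp6. 7 ppages; refcounts: pp0:1 pp1:3 pp2:2 pp3:2 pp4:2 pp5:1 pp6:1
Op 9: write(P3, v1, 177). refcount(pp1)=3>1 -> COPY to pp7. 8 ppages; refcounts: pp0:1 pp1:2 pp2:2 pp3:2 pp4:2 pp5:1 pp6:1 pp7:1

Answer: 1 2 2 2 2 1 1 1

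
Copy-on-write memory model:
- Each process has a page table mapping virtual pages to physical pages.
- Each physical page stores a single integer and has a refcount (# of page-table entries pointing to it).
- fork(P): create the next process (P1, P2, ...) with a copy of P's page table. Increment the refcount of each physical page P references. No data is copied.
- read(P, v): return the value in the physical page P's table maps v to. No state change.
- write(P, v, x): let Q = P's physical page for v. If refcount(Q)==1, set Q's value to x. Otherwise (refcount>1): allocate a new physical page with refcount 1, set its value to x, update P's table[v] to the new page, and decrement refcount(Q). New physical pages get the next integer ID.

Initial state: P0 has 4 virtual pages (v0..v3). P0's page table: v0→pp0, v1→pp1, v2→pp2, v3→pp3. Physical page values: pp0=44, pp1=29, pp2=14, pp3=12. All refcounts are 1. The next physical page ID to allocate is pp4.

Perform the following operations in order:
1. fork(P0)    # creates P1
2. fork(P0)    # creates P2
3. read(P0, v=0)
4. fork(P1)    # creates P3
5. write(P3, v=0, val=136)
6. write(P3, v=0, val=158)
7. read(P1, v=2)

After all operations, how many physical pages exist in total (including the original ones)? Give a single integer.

Answer: 5

Derivation:
Op 1: fork(P0) -> P1. 4 ppages; refcounts: pp0:2 pp1:2 pp2:2 pp3:2
Op 2: fork(P0) -> P2. 4 ppages; refcounts: pp0:3 pp1:3 pp2:3 pp3:3
Op 3: read(P0, v0) -> 44. No state change.
Op 4: fork(P1) -> P3. 4 ppages; refcounts: pp0:4 pp1:4 pp2:4 pp3:4
Op 5: write(P3, v0, 136). refcount(pp0)=4>1 -> COPY to pp4. 5 ppages; refcounts: pp0:3 pp1:4 pp2:4 pp3:4 pp4:1
Op 6: write(P3, v0, 158). refcount(pp4)=1 -> write in place. 5 ppages; refcounts: pp0:3 pp1:4 pp2:4 pp3:4 pp4:1
Op 7: read(P1, v2) -> 14. No state change.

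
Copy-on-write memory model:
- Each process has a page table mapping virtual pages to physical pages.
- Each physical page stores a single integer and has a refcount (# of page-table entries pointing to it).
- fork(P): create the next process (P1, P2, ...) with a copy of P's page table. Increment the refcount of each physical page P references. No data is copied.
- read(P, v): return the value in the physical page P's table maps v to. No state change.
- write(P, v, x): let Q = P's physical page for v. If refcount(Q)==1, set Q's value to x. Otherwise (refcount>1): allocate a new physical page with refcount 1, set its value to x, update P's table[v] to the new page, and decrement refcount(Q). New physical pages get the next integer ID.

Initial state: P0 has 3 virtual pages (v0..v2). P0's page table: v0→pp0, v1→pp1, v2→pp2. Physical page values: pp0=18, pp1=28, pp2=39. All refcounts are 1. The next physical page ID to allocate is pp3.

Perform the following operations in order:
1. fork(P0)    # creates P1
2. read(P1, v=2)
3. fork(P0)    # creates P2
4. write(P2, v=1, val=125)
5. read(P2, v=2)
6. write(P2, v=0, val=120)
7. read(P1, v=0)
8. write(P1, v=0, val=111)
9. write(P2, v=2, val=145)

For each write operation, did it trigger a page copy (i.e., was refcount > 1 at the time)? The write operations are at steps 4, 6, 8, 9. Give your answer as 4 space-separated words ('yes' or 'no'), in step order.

Op 1: fork(P0) -> P1. 3 ppages; refcounts: pp0:2 pp1:2 pp2:2
Op 2: read(P1, v2) -> 39. No state change.
Op 3: fork(P0) -> P2. 3 ppages; refcounts: pp0:3 pp1:3 pp2:3
Op 4: write(P2, v1, 125). refcount(pp1)=3>1 -> COPY to pp3. 4 ppages; refcounts: pp0:3 pp1:2 pp2:3 pp3:1
Op 5: read(P2, v2) -> 39. No state change.
Op 6: write(P2, v0, 120). refcount(pp0)=3>1 -> COPY to pp4. 5 ppages; refcounts: pp0:2 pp1:2 pp2:3 pp3:1 pp4:1
Op 7: read(P1, v0) -> 18. No state change.
Op 8: write(P1, v0, 111). refcount(pp0)=2>1 -> COPY to pp5. 6 ppages; refcounts: pp0:1 pp1:2 pp2:3 pp3:1 pp4:1 pp5:1
Op 9: write(P2, v2, 145). refcount(pp2)=3>1 -> COPY to pp6. 7 ppages; refcounts: pp0:1 pp1:2 pp2:2 pp3:1 pp4:1 pp5:1 pp6:1

yes yes yes yes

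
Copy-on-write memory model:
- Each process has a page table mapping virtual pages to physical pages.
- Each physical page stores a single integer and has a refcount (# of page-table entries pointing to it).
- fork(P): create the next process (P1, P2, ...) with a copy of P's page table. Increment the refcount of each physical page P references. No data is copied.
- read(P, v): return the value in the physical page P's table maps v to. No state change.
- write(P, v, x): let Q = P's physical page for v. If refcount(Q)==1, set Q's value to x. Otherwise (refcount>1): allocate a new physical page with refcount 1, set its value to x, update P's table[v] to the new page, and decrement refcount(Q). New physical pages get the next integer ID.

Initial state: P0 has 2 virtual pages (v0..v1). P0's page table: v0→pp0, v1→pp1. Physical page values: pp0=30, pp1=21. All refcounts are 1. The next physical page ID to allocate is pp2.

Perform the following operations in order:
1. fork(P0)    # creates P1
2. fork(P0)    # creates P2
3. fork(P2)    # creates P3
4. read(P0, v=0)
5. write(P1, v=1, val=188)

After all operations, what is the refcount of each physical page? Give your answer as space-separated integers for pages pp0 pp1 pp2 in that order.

Op 1: fork(P0) -> P1. 2 ppages; refcounts: pp0:2 pp1:2
Op 2: fork(P0) -> P2. 2 ppages; refcounts: pp0:3 pp1:3
Op 3: fork(P2) -> P3. 2 ppages; refcounts: pp0:4 pp1:4
Op 4: read(P0, v0) -> 30. No state change.
Op 5: write(P1, v1, 188). refcount(pp1)=4>1 -> COPY to pp2. 3 ppages; refcounts: pp0:4 pp1:3 pp2:1

Answer: 4 3 1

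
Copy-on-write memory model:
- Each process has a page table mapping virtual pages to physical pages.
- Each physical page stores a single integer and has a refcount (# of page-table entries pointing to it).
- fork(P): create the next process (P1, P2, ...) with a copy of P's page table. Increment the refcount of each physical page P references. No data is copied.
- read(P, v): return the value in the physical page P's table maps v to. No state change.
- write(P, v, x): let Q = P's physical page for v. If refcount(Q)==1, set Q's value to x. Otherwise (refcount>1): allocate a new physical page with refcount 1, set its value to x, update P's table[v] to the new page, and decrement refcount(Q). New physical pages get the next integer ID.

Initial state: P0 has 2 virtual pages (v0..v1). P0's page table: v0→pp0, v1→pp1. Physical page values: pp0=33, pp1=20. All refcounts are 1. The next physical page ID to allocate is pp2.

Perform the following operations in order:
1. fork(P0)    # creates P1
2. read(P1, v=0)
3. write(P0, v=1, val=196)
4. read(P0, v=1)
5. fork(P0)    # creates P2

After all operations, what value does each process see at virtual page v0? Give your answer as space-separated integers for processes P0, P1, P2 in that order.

Op 1: fork(P0) -> P1. 2 ppages; refcounts: pp0:2 pp1:2
Op 2: read(P1, v0) -> 33. No state change.
Op 3: write(P0, v1, 196). refcount(pp1)=2>1 -> COPY to pp2. 3 ppages; refcounts: pp0:2 pp1:1 pp2:1
Op 4: read(P0, v1) -> 196. No state change.
Op 5: fork(P0) -> P2. 3 ppages; refcounts: pp0:3 pp1:1 pp2:2
P0: v0 -> pp0 = 33
P1: v0 -> pp0 = 33
P2: v0 -> pp0 = 33

Answer: 33 33 33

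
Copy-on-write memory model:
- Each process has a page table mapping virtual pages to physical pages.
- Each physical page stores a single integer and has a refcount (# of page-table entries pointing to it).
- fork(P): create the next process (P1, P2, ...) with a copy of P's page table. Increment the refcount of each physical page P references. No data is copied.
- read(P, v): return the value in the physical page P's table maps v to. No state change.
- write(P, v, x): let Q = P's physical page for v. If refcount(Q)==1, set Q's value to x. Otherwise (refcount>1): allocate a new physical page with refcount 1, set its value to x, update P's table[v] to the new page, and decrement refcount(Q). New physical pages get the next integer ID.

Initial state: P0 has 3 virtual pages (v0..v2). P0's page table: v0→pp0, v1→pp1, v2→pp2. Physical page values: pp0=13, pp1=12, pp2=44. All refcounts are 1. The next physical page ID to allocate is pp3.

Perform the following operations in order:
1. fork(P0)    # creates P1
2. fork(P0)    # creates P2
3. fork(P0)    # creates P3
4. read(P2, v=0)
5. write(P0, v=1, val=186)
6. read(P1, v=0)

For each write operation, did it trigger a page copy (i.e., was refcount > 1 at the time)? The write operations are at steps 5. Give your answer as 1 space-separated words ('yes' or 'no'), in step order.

Op 1: fork(P0) -> P1. 3 ppages; refcounts: pp0:2 pp1:2 pp2:2
Op 2: fork(P0) -> P2. 3 ppages; refcounts: pp0:3 pp1:3 pp2:3
Op 3: fork(P0) -> P3. 3 ppages; refcounts: pp0:4 pp1:4 pp2:4
Op 4: read(P2, v0) -> 13. No state change.
Op 5: write(P0, v1, 186). refcount(pp1)=4>1 -> COPY to pp3. 4 ppages; refcounts: pp0:4 pp1:3 pp2:4 pp3:1
Op 6: read(P1, v0) -> 13. No state change.

yes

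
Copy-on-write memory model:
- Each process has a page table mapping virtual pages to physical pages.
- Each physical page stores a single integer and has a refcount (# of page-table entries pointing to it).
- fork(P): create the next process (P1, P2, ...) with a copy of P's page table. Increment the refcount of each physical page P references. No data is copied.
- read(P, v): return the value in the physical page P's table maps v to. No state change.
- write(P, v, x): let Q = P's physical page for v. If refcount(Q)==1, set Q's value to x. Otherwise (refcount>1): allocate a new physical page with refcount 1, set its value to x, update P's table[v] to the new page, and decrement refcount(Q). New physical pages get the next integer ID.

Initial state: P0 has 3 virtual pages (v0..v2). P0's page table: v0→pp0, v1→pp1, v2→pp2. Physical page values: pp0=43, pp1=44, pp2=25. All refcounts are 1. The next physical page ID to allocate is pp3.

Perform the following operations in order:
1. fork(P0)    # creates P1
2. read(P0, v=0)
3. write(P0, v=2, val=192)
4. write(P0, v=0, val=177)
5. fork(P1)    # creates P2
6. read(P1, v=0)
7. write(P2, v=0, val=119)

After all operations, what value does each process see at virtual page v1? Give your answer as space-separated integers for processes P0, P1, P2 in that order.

Op 1: fork(P0) -> P1. 3 ppages; refcounts: pp0:2 pp1:2 pp2:2
Op 2: read(P0, v0) -> 43. No state change.
Op 3: write(P0, v2, 192). refcount(pp2)=2>1 -> COPY to pp3. 4 ppages; refcounts: pp0:2 pp1:2 pp2:1 pp3:1
Op 4: write(P0, v0, 177). refcount(pp0)=2>1 -> COPY to pp4. 5 ppages; refcounts: pp0:1 pp1:2 pp2:1 pp3:1 pp4:1
Op 5: fork(P1) -> P2. 5 ppages; refcounts: pp0:2 pp1:3 pp2:2 pp3:1 pp4:1
Op 6: read(P1, v0) -> 43. No state change.
Op 7: write(P2, v0, 119). refcount(pp0)=2>1 -> COPY to pp5. 6 ppages; refcounts: pp0:1 pp1:3 pp2:2 pp3:1 pp4:1 pp5:1
P0: v1 -> pp1 = 44
P1: v1 -> pp1 = 44
P2: v1 -> pp1 = 44

Answer: 44 44 44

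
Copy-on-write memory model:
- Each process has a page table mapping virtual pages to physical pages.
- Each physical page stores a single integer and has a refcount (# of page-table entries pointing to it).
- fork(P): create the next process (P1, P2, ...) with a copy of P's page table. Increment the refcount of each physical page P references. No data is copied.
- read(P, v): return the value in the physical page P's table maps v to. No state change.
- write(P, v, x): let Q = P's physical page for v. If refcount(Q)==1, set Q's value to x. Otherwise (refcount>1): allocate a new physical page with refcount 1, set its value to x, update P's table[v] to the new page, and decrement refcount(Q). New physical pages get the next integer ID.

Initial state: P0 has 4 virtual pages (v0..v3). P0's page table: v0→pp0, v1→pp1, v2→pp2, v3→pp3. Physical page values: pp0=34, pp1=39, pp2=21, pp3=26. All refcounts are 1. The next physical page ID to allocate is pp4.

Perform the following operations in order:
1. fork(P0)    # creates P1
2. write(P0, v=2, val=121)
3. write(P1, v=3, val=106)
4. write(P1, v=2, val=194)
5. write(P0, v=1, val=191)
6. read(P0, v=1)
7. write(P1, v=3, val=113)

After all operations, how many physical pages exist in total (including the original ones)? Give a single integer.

Op 1: fork(P0) -> P1. 4 ppages; refcounts: pp0:2 pp1:2 pp2:2 pp3:2
Op 2: write(P0, v2, 121). refcount(pp2)=2>1 -> COPY to pp4. 5 ppages; refcounts: pp0:2 pp1:2 pp2:1 pp3:2 pp4:1
Op 3: write(P1, v3, 106). refcount(pp3)=2>1 -> COPY to pp5. 6 ppages; refcounts: pp0:2 pp1:2 pp2:1 pp3:1 pp4:1 pp5:1
Op 4: write(P1, v2, 194). refcount(pp2)=1 -> write in place. 6 ppages; refcounts: pp0:2 pp1:2 pp2:1 pp3:1 pp4:1 pp5:1
Op 5: write(P0, v1, 191). refcount(pp1)=2>1 -> COPY to pp6. 7 ppages; refcounts: pp0:2 pp1:1 pp2:1 pp3:1 pp4:1 pp5:1 pp6:1
Op 6: read(P0, v1) -> 191. No state change.
Op 7: write(P1, v3, 113). refcount(pp5)=1 -> write in place. 7 ppages; refcounts: pp0:2 pp1:1 pp2:1 pp3:1 pp4:1 pp5:1 pp6:1

Answer: 7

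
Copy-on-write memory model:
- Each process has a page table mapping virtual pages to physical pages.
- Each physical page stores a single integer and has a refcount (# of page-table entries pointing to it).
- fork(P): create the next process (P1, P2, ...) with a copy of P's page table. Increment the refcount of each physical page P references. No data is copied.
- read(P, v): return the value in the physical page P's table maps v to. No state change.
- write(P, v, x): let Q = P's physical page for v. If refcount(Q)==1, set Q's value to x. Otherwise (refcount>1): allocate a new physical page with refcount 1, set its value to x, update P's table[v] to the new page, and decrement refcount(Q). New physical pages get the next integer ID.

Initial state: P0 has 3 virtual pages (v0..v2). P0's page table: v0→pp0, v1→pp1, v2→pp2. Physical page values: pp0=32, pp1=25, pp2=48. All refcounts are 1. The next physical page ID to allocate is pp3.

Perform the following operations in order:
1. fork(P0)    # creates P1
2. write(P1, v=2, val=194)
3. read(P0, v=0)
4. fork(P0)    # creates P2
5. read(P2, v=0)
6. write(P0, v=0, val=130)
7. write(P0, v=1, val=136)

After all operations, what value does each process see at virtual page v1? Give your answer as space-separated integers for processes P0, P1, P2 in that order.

Op 1: fork(P0) -> P1. 3 ppages; refcounts: pp0:2 pp1:2 pp2:2
Op 2: write(P1, v2, 194). refcount(pp2)=2>1 -> COPY to pp3. 4 ppages; refcounts: pp0:2 pp1:2 pp2:1 pp3:1
Op 3: read(P0, v0) -> 32. No state change.
Op 4: fork(P0) -> P2. 4 ppages; refcounts: pp0:3 pp1:3 pp2:2 pp3:1
Op 5: read(P2, v0) -> 32. No state change.
Op 6: write(P0, v0, 130). refcount(pp0)=3>1 -> COPY to pp4. 5 ppages; refcounts: pp0:2 pp1:3 pp2:2 pp3:1 pp4:1
Op 7: write(P0, v1, 136). refcount(pp1)=3>1 -> COPY to pp5. 6 ppages; refcounts: pp0:2 pp1:2 pp2:2 pp3:1 pp4:1 pp5:1
P0: v1 -> pp5 = 136
P1: v1 -> pp1 = 25
P2: v1 -> pp1 = 25

Answer: 136 25 25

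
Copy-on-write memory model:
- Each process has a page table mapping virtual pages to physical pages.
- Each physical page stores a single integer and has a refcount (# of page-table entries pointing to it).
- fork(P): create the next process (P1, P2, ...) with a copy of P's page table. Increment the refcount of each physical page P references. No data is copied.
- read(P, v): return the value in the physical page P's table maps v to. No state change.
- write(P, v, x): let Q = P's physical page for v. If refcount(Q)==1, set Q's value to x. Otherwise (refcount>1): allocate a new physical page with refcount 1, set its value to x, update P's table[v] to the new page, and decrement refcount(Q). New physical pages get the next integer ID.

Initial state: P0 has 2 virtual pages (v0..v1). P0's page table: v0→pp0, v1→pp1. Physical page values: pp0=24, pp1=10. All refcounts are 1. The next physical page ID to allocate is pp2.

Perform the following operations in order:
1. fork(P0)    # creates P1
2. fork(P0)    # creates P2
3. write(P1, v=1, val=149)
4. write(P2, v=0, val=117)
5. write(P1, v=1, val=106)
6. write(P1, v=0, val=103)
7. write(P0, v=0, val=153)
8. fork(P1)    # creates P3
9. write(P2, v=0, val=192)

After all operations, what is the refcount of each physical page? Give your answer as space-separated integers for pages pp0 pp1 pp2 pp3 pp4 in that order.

Answer: 1 2 2 1 2

Derivation:
Op 1: fork(P0) -> P1. 2 ppages; refcounts: pp0:2 pp1:2
Op 2: fork(P0) -> P2. 2 ppages; refcounts: pp0:3 pp1:3
Op 3: write(P1, v1, 149). refcount(pp1)=3>1 -> COPY to pp2. 3 ppages; refcounts: pp0:3 pp1:2 pp2:1
Op 4: write(P2, v0, 117). refcount(pp0)=3>1 -> COPY to pp3. 4 ppages; refcounts: pp0:2 pp1:2 pp2:1 pp3:1
Op 5: write(P1, v1, 106). refcount(pp2)=1 -> write in place. 4 ppages; refcounts: pp0:2 pp1:2 pp2:1 pp3:1
Op 6: write(P1, v0, 103). refcount(pp0)=2>1 -> COPY to pp4. 5 ppages; refcounts: pp0:1 pp1:2 pp2:1 pp3:1 pp4:1
Op 7: write(P0, v0, 153). refcount(pp0)=1 -> write in place. 5 ppages; refcounts: pp0:1 pp1:2 pp2:1 pp3:1 pp4:1
Op 8: fork(P1) -> P3. 5 ppages; refcounts: pp0:1 pp1:2 pp2:2 pp3:1 pp4:2
Op 9: write(P2, v0, 192). refcount(pp3)=1 -> write in place. 5 ppages; refcounts: pp0:1 pp1:2 pp2:2 pp3:1 pp4:2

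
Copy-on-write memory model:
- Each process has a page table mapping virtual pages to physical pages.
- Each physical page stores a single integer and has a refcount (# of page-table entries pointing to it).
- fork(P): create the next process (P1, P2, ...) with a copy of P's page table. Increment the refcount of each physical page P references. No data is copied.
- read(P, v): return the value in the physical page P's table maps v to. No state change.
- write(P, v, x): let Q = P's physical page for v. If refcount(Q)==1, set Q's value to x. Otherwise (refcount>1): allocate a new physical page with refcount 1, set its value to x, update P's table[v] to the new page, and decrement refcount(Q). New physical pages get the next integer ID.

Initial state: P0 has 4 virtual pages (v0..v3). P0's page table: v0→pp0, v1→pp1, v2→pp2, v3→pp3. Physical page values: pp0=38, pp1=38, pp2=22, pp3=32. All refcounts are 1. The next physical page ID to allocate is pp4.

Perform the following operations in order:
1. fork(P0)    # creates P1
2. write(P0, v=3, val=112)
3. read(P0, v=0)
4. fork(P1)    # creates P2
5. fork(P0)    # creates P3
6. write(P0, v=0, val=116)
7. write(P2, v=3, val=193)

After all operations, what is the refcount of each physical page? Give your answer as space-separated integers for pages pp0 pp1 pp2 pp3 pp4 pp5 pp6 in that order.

Answer: 3 4 4 1 2 1 1

Derivation:
Op 1: fork(P0) -> P1. 4 ppages; refcounts: pp0:2 pp1:2 pp2:2 pp3:2
Op 2: write(P0, v3, 112). refcount(pp3)=2>1 -> COPY to pp4. 5 ppages; refcounts: pp0:2 pp1:2 pp2:2 pp3:1 pp4:1
Op 3: read(P0, v0) -> 38. No state change.
Op 4: fork(P1) -> P2. 5 ppages; refcounts: pp0:3 pp1:3 pp2:3 pp3:2 pp4:1
Op 5: fork(P0) -> P3. 5 ppages; refcounts: pp0:4 pp1:4 pp2:4 pp3:2 pp4:2
Op 6: write(P0, v0, 116). refcount(pp0)=4>1 -> COPY to pp5. 6 ppages; refcounts: pp0:3 pp1:4 pp2:4 pp3:2 pp4:2 pp5:1
Op 7: write(P2, v3, 193). refcount(pp3)=2>1 -> COPY to pp6. 7 ppages; refcounts: pp0:3 pp1:4 pp2:4 pp3:1 pp4:2 pp5:1 pp6:1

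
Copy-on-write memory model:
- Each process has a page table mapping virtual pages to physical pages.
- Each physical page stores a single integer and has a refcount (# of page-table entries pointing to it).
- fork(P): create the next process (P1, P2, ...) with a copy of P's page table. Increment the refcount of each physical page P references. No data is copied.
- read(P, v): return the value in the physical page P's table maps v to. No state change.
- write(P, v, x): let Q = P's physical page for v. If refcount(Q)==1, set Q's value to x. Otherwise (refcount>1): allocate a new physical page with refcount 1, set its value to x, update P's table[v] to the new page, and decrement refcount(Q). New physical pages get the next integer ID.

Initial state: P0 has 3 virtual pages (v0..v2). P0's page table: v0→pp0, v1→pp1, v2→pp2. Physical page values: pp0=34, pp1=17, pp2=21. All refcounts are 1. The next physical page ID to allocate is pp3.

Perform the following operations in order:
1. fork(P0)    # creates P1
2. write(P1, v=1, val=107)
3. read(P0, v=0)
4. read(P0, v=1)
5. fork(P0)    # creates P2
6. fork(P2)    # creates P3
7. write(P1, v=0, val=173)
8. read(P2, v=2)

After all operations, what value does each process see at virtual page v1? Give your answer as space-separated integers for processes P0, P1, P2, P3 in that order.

Op 1: fork(P0) -> P1. 3 ppages; refcounts: pp0:2 pp1:2 pp2:2
Op 2: write(P1, v1, 107). refcount(pp1)=2>1 -> COPY to pp3. 4 ppages; refcounts: pp0:2 pp1:1 pp2:2 pp3:1
Op 3: read(P0, v0) -> 34. No state change.
Op 4: read(P0, v1) -> 17. No state change.
Op 5: fork(P0) -> P2. 4 ppages; refcounts: pp0:3 pp1:2 pp2:3 pp3:1
Op 6: fork(P2) -> P3. 4 ppages; refcounts: pp0:4 pp1:3 pp2:4 pp3:1
Op 7: write(P1, v0, 173). refcount(pp0)=4>1 -> COPY to pp4. 5 ppages; refcounts: pp0:3 pp1:3 pp2:4 pp3:1 pp4:1
Op 8: read(P2, v2) -> 21. No state change.
P0: v1 -> pp1 = 17
P1: v1 -> pp3 = 107
P2: v1 -> pp1 = 17
P3: v1 -> pp1 = 17

Answer: 17 107 17 17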